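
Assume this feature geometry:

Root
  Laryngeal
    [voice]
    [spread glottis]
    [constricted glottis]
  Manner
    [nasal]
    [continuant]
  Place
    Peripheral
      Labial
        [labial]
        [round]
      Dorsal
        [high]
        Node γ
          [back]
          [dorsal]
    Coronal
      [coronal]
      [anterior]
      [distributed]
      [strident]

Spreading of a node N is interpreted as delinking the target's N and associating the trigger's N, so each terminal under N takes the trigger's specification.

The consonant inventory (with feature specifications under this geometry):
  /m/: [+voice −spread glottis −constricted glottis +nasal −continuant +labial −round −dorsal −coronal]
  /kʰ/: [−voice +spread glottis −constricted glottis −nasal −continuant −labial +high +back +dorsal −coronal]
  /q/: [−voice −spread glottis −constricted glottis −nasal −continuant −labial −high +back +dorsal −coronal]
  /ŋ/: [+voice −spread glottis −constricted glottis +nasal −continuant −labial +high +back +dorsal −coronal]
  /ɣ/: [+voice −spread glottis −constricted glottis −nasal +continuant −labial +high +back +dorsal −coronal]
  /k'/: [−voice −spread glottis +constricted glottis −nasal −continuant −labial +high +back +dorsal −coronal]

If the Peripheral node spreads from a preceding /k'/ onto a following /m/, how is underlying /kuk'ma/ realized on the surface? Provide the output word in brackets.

[kuk'ŋa]

Terminals under Peripheral in this geometry: [labial], [round], [high], [back], [dorsal].
The target acquires /k'/'s values for everything under Peripheral — [−labial], [+high], [+back], [+dorsal] — while keeping its own [voice], [spread glottis], [constricted glottis], ….
This feature bundle is that of [ŋ], so /kuk'ma/ surfaces as [kuk'ŋa].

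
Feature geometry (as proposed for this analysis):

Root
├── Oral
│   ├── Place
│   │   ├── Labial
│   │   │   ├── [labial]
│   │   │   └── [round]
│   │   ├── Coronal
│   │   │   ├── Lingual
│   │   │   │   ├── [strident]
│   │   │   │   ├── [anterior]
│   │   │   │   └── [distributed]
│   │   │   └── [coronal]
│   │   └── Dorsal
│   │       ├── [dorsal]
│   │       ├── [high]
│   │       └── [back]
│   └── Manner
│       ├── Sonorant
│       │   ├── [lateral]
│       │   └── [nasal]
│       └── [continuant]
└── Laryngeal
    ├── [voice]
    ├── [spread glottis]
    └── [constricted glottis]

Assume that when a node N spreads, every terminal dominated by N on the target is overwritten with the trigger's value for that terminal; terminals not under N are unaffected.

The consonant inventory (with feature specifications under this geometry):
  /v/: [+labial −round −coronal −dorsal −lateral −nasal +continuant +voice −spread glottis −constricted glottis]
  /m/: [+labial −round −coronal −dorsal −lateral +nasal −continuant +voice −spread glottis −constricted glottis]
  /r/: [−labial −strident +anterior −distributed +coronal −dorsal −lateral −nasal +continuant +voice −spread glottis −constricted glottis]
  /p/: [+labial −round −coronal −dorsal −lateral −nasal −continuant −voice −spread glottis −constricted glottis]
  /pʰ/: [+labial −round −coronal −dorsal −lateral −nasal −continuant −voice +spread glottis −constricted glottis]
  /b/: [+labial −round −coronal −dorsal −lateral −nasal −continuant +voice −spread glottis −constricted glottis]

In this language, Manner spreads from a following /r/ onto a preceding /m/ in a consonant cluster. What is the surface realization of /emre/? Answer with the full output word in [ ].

[evre]

The Manner node dominates the terminals [lateral], [nasal], [continuant].
After delinking /m/'s Manner and linking /r/'s, the affected terminals become [−lateral], [−nasal], [+continuant]; [labial], [round], [coronal], … (outside Manner) are retained from /m/.
The resulting bundle matches /v/ in the inventory; substituting it for /m/ gives [evre].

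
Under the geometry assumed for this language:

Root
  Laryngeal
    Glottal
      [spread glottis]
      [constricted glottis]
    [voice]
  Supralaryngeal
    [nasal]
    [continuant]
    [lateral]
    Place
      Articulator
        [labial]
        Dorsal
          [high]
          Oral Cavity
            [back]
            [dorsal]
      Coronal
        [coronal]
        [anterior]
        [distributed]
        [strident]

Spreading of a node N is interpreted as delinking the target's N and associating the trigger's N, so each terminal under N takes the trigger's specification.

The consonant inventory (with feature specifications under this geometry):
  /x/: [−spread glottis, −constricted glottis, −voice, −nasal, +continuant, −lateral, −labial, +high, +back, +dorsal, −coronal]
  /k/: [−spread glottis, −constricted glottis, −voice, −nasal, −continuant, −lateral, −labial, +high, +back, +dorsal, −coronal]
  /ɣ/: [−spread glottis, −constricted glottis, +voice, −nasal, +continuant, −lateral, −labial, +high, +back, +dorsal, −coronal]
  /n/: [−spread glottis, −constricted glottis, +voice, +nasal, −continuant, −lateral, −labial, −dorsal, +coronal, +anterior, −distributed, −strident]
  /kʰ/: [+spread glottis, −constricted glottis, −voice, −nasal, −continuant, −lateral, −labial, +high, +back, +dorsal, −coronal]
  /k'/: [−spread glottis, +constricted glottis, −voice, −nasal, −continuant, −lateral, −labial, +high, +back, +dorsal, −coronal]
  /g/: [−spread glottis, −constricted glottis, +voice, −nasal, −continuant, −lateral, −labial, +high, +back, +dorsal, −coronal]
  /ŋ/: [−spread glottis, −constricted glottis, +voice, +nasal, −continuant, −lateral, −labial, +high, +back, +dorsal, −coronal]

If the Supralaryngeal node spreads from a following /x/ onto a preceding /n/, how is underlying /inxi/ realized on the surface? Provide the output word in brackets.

The Supralaryngeal node dominates the terminals [nasal], [continuant], [lateral], [labial], [high], [back], [dorsal], [coronal], [anterior], [distributed], [strident].
The target acquires /x/'s values for everything under Supralaryngeal — [−nasal], [+continuant], [−lateral], [−labial], [+high], [+back], [+dorsal], [−coronal] — while keeping its own [spread glottis], [constricted glottis], [voice].
This feature bundle is that of [ɣ], so /inxi/ surfaces as [iɣxi].

[iɣxi]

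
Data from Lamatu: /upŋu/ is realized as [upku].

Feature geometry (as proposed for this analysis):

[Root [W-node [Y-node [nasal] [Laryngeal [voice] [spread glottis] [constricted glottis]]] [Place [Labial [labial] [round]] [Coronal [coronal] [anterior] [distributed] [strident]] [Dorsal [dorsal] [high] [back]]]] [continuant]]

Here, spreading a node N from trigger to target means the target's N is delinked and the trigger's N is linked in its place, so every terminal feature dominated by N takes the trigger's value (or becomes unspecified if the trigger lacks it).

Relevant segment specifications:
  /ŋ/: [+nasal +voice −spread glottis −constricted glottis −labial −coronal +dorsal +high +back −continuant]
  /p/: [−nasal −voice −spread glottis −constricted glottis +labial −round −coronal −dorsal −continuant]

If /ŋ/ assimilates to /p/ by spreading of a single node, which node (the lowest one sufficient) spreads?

Y-node

Feature comparison: [voice], [nasal] differ between /ŋ/ and [k]; the remaining terminals match.
In this geometry the lowest node dominating all of them is Y-node: every daughter of Y-node dominates only a proper subset, so no lower node suffices.
If Y-node spreads, every terminal under it takes /p/'s value, producing [k] as observed.
Had W-node or a higher node spread, [labial], [dorsal] would have taken /p/'s values; they stay as in /ŋ/, confirming the spreading constituent is exactly Y-node.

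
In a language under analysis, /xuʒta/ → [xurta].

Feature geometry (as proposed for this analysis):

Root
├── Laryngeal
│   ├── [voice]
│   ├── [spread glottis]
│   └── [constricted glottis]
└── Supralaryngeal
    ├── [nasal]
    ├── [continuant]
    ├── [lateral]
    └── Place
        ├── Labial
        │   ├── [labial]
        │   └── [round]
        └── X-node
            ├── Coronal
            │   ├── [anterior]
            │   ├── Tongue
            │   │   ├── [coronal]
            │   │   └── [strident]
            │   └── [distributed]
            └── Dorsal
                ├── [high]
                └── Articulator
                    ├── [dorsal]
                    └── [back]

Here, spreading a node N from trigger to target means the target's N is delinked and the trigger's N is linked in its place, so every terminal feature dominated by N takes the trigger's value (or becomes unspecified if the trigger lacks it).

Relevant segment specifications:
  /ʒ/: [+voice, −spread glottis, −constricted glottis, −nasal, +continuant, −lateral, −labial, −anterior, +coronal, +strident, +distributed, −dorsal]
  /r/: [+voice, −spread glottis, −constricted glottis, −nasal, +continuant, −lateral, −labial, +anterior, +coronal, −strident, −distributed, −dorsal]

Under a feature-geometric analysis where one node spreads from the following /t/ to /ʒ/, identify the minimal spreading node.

Coronal

The alternation /ʒ/ → [r] changes [anterior], [distributed], [strident] and nothing else.
In this geometry the lowest node dominating all of them is Coronal: every daughter of Coronal dominates only a proper subset, so no lower node suffices.
Spreading Coronal from /t/ overwrites each of those terminals with /t/'s values, yielding exactly [r].
Features on which the two segments disagree outside Coronal, such as [voice], [continuant], are unchanged — nothing dominating them spread, and Coronal is the minimal sufficient constituent.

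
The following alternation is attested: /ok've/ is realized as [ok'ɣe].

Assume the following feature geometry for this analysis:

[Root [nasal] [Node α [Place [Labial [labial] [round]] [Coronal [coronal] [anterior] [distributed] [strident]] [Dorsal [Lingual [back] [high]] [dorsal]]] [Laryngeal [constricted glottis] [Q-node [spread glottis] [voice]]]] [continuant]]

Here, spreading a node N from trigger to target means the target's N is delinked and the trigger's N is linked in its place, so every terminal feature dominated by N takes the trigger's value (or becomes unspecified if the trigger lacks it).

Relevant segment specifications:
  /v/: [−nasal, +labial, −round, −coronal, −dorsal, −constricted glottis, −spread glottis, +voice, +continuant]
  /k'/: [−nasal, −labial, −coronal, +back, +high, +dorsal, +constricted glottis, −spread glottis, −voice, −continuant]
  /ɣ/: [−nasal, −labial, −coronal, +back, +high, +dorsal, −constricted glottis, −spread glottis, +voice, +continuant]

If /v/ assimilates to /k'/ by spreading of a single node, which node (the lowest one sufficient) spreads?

Comparing /v/ with its surface form [ɣ], the features that change are [labial], [round], [dorsal], [high], [back].
In this geometry the lowest node dominating all of them is Place: every daughter of Place dominates only a proper subset, so no lower node suffices.
Spreading Place from /k'/ overwrites each of those terminals with /k'/'s values, yielding exactly [ɣ].
[voice], [constricted glottis] — on which /k'/ differs from /v/ — are unchanged, so neither Node α nor anything higher can have spread; the constituent is no larger than Place.

Place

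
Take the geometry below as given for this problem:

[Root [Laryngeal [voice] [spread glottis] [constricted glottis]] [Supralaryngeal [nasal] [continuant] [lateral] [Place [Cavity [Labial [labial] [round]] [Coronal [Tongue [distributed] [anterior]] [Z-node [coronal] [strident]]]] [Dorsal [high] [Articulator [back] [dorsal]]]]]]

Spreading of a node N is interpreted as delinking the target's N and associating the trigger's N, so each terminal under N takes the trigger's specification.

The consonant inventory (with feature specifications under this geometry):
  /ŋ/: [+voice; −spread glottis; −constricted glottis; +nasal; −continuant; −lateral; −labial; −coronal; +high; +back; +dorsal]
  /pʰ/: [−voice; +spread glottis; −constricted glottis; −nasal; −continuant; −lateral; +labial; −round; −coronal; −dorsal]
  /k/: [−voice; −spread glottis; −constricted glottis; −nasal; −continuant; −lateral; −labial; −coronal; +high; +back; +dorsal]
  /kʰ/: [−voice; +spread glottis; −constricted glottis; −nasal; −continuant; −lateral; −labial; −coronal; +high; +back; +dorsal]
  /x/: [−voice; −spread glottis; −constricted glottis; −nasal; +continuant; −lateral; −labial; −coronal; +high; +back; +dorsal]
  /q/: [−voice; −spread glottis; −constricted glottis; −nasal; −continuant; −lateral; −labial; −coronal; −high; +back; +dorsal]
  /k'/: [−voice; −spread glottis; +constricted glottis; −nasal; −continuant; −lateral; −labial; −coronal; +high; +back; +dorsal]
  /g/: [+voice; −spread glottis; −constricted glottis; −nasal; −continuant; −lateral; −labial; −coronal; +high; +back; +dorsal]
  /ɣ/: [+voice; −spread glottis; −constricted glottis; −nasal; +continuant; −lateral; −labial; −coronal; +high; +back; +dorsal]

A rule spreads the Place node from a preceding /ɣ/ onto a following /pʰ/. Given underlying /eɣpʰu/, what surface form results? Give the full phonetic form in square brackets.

Place immediately or transitively dominates [labial], [round], [distributed], [anterior], [coronal], [strident], [high], [back], [dorsal].
The target acquires /ɣ/'s values for everything under Place — [−labial], [−coronal], [+high], [+back], [+dorsal] — while keeping its own [voice], [spread glottis], [constricted glottis], ….
Among the inventory, only /kʰ/ has exactly this specification, giving the surface form [eɣkʰu].

[eɣkʰu]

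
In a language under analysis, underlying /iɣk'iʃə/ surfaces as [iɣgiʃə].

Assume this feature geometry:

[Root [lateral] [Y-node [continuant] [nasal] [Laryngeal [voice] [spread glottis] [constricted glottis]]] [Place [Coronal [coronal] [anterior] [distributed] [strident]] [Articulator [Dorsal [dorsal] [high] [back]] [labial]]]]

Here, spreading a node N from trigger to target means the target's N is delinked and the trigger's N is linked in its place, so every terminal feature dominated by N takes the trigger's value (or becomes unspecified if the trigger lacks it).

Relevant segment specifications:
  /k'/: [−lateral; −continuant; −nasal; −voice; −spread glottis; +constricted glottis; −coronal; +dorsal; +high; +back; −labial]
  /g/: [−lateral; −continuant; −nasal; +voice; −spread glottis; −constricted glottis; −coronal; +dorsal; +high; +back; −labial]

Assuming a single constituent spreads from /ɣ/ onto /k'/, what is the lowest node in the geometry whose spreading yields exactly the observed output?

Comparing /k'/ with its surface form [g], the features that change are [voice], [constricted glottis].
The smallest constituent containing every changed terminal is Laryngeal — each of its daughters lacks at least one of the affected features.
Delinking /k'/'s Laryngeal and associating /ɣ/'s Laryngeal gives precisely the feature bundle of [g].
Had Y-node or a higher node spread, [continuant] would have taken /ɣ/'s value; it stays as in /k'/, confirming the spreading constituent is exactly Laryngeal.

Laryngeal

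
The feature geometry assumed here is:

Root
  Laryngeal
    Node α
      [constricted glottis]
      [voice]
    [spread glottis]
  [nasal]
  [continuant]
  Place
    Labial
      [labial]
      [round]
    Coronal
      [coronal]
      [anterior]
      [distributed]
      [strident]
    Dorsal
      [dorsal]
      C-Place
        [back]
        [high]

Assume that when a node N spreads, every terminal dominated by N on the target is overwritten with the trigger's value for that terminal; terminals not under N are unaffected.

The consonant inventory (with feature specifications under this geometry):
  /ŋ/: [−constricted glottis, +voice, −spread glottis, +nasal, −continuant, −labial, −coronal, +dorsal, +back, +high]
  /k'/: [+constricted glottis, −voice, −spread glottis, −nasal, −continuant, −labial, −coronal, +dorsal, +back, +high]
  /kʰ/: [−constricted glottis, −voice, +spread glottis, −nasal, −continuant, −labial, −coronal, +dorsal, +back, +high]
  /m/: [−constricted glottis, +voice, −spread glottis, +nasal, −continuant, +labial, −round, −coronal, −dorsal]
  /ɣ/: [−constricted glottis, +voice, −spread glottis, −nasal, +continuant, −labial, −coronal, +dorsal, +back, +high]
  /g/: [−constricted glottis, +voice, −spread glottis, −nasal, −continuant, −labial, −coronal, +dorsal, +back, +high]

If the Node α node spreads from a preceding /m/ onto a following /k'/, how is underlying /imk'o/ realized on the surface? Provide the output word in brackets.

[imgo]

The Node α node dominates the terminals [constricted glottis], [voice].
After delinking /k'/'s Node α and linking /m/'s, the affected terminals become [−constricted glottis], [+voice]; [spread glottis], [nasal], [continuant], … (outside Node α) are retained from /k'/.
This feature bundle is that of [g], so /imk'o/ surfaces as [imgo].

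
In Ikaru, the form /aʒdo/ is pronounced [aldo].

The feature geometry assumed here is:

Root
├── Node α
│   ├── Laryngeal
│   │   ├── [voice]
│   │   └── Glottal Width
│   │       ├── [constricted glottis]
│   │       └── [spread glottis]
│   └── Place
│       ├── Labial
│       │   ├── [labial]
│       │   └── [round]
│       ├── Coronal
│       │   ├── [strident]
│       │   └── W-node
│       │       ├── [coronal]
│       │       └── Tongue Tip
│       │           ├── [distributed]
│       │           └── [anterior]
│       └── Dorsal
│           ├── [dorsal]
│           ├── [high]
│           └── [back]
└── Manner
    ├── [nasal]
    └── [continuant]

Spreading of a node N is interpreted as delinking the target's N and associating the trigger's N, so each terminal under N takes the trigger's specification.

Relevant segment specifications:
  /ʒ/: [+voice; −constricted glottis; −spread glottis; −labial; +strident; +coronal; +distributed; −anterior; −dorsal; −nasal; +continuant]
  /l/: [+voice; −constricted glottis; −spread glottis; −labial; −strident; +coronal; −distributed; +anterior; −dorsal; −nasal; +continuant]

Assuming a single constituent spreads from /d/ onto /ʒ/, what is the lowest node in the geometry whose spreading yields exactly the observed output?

Coronal

The alternation /ʒ/ → [l] changes [anterior], [distributed], [strident] and nothing else.
The smallest constituent containing every changed terminal is Coronal — each of its daughters lacks at least one of the affected features.
If Coronal spreads, every terminal under it takes /d/'s value, producing [l] as observed.
[continuant], a feature on which the two segments disagree outside Coronal, is unchanged — nothing dominating it spread, and Coronal is the minimal sufficient constituent.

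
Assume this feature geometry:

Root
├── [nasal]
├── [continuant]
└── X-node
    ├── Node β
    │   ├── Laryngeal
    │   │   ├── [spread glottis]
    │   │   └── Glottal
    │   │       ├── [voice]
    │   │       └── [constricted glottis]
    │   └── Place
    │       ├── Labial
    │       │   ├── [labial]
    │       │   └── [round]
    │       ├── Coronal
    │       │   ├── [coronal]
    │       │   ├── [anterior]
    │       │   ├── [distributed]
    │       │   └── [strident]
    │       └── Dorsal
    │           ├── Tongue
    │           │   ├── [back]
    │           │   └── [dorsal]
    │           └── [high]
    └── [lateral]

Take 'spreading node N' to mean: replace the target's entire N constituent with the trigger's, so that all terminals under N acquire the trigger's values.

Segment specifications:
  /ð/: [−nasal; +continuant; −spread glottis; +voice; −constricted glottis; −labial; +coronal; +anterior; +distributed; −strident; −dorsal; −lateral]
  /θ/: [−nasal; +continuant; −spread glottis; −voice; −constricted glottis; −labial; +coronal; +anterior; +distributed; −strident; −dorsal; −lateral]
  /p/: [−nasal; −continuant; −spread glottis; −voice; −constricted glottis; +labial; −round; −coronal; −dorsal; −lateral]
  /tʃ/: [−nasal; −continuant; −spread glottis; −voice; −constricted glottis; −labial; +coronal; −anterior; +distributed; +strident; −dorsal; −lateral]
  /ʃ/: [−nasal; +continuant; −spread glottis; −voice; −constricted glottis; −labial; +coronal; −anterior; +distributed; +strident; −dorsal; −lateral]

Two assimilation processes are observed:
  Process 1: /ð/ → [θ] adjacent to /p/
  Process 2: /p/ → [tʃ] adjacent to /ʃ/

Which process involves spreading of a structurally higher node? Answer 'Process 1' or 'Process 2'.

Process 2

Process 1 alters [voice]; the lowest dominating node is [voice] (depth 5 from Root).
Process 2 alters [labial], [round], [coronal], [anterior], [distributed], [strident]; the lowest common ancestor is Place (depth 3 from Root).
Depth 3 < depth 5; Process 2 involves the structurally higher constituent Place.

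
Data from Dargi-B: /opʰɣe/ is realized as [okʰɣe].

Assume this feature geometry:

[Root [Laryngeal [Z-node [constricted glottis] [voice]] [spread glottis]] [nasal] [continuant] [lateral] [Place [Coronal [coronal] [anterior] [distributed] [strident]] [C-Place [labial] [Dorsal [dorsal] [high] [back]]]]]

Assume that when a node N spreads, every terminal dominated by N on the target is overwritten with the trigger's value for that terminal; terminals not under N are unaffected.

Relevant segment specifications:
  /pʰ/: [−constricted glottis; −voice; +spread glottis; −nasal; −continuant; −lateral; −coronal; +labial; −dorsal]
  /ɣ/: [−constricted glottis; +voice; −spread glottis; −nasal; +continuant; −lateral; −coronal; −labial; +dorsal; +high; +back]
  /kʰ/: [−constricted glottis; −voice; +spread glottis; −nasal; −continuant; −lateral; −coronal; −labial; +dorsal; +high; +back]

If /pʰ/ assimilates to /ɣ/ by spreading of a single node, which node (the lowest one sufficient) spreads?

Comparing /pʰ/ with its surface form [kʰ], the features that change are [labial], [dorsal], [high], [back].
In this geometry the lowest node dominating all of them is C-Place: every daughter of C-Place dominates only a proper subset, so no lower node suffices.
Spreading C-Place from /ɣ/ overwrites each of those terminals with /ɣ/'s values, yielding exactly [kʰ].
[continuant], [spread glottis] stay as in /pʰ/ although /ɣ/ differs there, so no node dominating them spread; among the remaining candidates C-Place is the lowest that derives the output.

C-Place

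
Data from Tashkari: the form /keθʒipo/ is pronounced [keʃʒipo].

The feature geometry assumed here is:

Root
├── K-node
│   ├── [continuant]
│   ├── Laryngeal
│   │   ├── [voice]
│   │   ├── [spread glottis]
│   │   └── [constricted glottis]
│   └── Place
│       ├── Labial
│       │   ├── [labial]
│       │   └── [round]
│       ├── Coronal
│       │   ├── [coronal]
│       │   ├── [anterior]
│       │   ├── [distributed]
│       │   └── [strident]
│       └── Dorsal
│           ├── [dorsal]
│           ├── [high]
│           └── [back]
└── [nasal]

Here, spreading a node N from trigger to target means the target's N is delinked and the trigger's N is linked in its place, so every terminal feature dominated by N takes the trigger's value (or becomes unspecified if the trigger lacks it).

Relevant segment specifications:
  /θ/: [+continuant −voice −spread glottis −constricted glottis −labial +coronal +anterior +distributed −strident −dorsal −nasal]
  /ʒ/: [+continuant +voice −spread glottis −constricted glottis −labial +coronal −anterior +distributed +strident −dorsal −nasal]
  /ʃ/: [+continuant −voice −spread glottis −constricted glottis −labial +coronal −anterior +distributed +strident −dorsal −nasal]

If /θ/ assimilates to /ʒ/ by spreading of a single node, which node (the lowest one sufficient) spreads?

/θ/ and [ʃ] differ in [anterior], [strident]; every other specified feature is identical.
In this geometry the lowest node dominating all of them is Coronal: every daughter of Coronal dominates only a proper subset, so no lower node suffices.
Delinking /θ/'s Coronal and associating /ʒ/'s Coronal gives precisely the feature bundle of [ʃ].
[voice] stays as in /θ/ although /ʒ/ differs there, so no node dominating it spread; among the remaining candidates Coronal is the lowest that derives the output.

Coronal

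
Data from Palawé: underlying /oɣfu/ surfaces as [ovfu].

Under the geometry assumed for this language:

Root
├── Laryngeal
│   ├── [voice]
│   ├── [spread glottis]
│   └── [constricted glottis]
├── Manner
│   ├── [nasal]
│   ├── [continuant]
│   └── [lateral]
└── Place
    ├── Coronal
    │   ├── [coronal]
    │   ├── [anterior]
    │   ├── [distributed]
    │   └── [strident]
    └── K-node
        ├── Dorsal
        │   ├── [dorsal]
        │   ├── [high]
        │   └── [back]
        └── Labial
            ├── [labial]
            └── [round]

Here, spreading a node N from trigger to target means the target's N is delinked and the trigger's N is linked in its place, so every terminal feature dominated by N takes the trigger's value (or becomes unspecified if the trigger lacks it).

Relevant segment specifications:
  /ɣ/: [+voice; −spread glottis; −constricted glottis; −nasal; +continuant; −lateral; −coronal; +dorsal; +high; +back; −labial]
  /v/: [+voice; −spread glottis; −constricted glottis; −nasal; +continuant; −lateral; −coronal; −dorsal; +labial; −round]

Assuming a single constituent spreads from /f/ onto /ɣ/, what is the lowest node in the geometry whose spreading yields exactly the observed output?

/ɣ/ and [v] differ in [labial], [round], [dorsal], [high], [back]; every other specified feature is identical.
In this geometry the lowest node dominating all of them is K-node: every daughter of K-node dominates only a proper subset, so no lower node suffices.
Spreading K-node from /f/ overwrites each of those terminals with /f/'s values, yielding exactly [v].
[voice] stays as in /ɣ/ although /f/ differs there, so no node dominating it spread; among the remaining candidates K-node is the lowest that derives the output.

K-node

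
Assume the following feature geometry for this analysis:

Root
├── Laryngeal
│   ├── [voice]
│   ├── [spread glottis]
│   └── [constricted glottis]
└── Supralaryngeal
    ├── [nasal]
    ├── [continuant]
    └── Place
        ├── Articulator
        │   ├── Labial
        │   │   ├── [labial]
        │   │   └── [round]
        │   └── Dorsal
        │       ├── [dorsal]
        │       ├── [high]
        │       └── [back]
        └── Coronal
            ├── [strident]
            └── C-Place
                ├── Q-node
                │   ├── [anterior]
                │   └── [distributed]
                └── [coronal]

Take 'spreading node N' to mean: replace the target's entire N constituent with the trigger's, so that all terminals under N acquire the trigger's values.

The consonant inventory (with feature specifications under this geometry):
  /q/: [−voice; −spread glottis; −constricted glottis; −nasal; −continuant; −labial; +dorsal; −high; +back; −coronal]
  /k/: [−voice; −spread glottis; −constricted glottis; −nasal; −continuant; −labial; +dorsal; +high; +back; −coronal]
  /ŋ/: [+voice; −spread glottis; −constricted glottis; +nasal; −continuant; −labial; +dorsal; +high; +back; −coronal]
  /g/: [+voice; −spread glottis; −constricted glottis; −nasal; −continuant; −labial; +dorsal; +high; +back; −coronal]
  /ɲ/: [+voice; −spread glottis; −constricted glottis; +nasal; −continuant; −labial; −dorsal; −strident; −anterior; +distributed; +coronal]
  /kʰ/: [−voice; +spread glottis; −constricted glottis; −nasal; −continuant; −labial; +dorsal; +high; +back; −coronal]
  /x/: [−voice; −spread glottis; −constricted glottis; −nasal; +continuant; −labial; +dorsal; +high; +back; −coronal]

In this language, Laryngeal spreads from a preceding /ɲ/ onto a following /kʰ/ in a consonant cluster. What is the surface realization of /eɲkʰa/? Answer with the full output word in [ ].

[eɲga]

Laryngeal immediately or transitively dominates [voice], [spread glottis], [constricted glottis].
Spreading Laryngeal from /ɲ/ onto /kʰ/ replaces those values with /ɲ/'s: [+voice], [−spread glottis], [−constricted glottis]. Features outside Laryngeal ([nasal], [continuant], [labial], …) stay as in /kʰ/.
The resulting bundle matches /g/ in the inventory; substituting it for /kʰ/ gives [eɲga].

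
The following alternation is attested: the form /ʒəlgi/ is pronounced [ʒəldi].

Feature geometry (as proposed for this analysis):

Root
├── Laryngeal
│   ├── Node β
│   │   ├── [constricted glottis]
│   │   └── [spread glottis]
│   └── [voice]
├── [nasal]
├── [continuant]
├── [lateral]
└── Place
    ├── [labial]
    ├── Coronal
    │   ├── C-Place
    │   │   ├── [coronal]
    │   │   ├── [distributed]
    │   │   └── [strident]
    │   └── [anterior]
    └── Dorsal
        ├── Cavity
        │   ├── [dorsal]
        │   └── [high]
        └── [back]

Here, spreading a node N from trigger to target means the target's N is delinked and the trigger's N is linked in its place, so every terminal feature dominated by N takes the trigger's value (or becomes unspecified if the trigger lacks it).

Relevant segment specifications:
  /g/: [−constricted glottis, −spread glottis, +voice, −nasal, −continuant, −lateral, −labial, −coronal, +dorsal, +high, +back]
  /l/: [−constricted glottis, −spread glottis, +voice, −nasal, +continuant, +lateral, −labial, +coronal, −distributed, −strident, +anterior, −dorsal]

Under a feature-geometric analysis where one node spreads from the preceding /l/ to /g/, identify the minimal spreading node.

Place

Feature comparison: [coronal], [anterior], [distributed], [strident], [dorsal], [high], [back] differ between /g/ and [d]; the remaining terminals match.
In this geometry the lowest node dominating all of them is Place: every daughter of Place dominates only a proper subset, so no lower node suffices.
If Place spreads, every terminal under it takes /l/'s value, producing [d] as observed.
Since [continuant], [lateral] are preserved even though /l/ disagrees there, no node above Place spread.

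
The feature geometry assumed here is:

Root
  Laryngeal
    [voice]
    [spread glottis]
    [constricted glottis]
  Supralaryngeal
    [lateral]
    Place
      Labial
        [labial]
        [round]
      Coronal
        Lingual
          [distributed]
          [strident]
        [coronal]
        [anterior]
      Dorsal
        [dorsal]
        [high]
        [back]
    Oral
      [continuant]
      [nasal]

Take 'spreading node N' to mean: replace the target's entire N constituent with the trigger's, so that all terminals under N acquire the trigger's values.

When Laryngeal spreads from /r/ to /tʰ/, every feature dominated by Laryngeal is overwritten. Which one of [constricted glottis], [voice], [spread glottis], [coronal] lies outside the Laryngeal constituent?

Under this geometry, Laryngeal contains [voice], [spread glottis], [constricted glottis].
Of the listed options, [spread glottis], [constricted glottis], [voice] are among these and would be overwritten by spreading Laryngeal.
[coronal] attaches under Coronal, not under Laryngeal, so /tʰ/ retains its own value for [coronal].

[coronal]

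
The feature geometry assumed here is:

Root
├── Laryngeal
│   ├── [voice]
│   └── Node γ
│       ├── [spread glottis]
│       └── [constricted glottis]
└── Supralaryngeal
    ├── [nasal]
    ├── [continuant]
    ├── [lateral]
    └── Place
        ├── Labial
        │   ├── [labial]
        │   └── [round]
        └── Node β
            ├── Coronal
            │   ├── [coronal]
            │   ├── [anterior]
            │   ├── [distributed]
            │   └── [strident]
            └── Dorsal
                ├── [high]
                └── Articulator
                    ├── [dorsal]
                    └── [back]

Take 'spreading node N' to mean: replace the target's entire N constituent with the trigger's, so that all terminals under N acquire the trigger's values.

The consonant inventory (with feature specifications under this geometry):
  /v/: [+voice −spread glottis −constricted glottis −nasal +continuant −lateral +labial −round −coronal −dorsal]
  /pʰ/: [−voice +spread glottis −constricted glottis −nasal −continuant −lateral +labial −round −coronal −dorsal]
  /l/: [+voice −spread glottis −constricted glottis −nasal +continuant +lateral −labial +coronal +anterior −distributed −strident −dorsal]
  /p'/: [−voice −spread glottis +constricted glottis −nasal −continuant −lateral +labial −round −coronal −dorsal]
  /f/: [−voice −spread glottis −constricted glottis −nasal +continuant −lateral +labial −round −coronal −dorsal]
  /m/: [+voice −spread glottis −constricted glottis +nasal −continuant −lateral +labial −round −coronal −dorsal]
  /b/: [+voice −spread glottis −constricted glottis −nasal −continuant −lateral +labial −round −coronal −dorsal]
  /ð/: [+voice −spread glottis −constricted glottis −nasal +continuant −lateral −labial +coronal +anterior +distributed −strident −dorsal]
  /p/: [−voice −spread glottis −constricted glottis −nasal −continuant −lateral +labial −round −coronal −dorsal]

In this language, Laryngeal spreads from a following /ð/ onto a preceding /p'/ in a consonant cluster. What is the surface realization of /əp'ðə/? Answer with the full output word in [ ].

Laryngeal immediately or transitively dominates [voice], [spread glottis], [constricted glottis].
After delinking /p'/'s Laryngeal and linking /ð/'s, the affected terminals become [+voice], [−spread glottis], [−constricted glottis]; [nasal], [continuant], [lateral], … (outside Laryngeal) are retained from /p'/.
This feature bundle is that of [b], so /əp'ðə/ surfaces as [əbðə].

[əbðə]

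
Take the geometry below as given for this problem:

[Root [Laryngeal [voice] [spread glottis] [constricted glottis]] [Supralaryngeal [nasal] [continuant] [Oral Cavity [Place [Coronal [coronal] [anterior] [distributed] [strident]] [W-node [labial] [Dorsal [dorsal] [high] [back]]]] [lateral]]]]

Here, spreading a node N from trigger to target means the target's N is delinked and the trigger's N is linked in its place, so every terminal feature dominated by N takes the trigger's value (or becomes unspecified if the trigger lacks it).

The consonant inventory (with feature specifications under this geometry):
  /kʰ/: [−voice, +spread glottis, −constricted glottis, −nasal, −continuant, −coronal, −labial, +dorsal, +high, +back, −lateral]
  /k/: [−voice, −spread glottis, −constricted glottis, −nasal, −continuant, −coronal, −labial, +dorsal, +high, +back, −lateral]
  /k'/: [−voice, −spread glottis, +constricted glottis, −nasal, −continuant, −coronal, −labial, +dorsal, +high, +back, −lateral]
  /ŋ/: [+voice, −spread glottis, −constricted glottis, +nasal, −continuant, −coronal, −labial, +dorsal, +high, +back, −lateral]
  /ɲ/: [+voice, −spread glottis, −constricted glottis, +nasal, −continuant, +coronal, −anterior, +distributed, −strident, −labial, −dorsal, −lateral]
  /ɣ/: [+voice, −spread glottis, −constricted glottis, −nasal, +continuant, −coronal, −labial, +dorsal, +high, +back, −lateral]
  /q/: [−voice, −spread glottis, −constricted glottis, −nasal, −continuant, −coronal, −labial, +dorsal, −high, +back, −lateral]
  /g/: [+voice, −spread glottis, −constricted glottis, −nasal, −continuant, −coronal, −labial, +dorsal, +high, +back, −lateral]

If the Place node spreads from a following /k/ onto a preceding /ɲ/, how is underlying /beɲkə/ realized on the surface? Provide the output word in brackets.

The Place node dominates the terminals [coronal], [anterior], [distributed], [strident], [labial], [dorsal], [high], [back].
Spreading Place from /k/ onto /ɲ/ replaces those values with /k/'s: [−coronal], [−labial], [+dorsal], [+high], [+back]. Features outside Place ([voice], [spread glottis], [constricted glottis], …) stay as in /ɲ/.
This feature bundle is that of [ŋ], so /beɲkə/ surfaces as [beŋkə].

[beŋkə]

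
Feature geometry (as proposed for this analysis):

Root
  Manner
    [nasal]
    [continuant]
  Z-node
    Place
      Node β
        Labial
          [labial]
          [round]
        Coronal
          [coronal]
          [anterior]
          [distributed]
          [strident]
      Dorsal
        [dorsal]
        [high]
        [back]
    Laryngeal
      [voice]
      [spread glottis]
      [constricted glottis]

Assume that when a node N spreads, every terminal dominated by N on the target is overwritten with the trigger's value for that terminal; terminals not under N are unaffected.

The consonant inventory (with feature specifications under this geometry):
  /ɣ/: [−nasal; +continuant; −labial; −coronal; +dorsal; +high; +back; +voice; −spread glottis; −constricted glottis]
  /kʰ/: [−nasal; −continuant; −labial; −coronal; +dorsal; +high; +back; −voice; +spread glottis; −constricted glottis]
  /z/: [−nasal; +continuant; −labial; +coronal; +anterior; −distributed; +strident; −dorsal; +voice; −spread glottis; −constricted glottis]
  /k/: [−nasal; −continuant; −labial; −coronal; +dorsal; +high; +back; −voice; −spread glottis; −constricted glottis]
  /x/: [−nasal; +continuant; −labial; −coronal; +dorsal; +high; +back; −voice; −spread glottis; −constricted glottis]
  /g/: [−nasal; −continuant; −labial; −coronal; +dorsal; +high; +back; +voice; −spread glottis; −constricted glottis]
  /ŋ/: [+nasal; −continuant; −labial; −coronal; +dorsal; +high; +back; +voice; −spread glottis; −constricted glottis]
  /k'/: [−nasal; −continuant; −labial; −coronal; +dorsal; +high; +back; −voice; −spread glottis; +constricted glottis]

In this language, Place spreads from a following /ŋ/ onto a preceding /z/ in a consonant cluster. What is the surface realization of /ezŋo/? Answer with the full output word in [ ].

The Place node dominates the terminals [labial], [round], [coronal], [anterior], [distributed], [strident], [dorsal], [high], [back].
The target acquires /ŋ/'s values for everything under Place — [−labial], [−coronal], [+dorsal], [+high], [+back] — while keeping its own [nasal], [continuant], [voice], ….
Among the inventory, only /ɣ/ has exactly this specification, giving the surface form [eɣŋo].

[eɣŋo]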